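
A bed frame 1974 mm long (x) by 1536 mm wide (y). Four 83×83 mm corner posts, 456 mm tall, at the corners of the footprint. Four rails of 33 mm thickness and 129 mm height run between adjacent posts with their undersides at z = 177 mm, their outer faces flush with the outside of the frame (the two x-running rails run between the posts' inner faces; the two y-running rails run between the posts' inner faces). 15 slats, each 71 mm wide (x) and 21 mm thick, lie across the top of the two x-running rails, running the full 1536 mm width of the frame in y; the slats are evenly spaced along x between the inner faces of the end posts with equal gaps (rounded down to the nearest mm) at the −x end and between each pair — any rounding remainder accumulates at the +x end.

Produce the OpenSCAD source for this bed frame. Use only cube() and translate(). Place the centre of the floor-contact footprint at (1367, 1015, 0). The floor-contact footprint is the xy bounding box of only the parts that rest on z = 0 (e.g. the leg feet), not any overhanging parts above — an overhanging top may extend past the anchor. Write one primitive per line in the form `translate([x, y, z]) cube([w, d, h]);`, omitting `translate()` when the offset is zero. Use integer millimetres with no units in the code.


translate([380, 247, 0]) cube([83, 83, 456]);
translate([380, 1700, 0]) cube([83, 83, 456]);
translate([2271, 247, 0]) cube([83, 83, 456]);
translate([2271, 1700, 0]) cube([83, 83, 456]);
translate([463, 247, 177]) cube([1808, 33, 129]);
translate([463, 1750, 177]) cube([1808, 33, 129]);
translate([380, 330, 177]) cube([33, 1370, 129]);
translate([2321, 330, 177]) cube([33, 1370, 129]);
translate([509, 247, 306]) cube([71, 1536, 21]);
translate([626, 247, 306]) cube([71, 1536, 21]);
translate([743, 247, 306]) cube([71, 1536, 21]);
translate([860, 247, 306]) cube([71, 1536, 21]);
translate([977, 247, 306]) cube([71, 1536, 21]);
translate([1094, 247, 306]) cube([71, 1536, 21]);
translate([1211, 247, 306]) cube([71, 1536, 21]);
translate([1328, 247, 306]) cube([71, 1536, 21]);
translate([1445, 247, 306]) cube([71, 1536, 21]);
translate([1562, 247, 306]) cube([71, 1536, 21]);
translate([1679, 247, 306]) cube([71, 1536, 21]);
translate([1796, 247, 306]) cube([71, 1536, 21]);
translate([1913, 247, 306]) cube([71, 1536, 21]);
translate([2030, 247, 306]) cube([71, 1536, 21]);
translate([2147, 247, 306]) cube([71, 1536, 21]);


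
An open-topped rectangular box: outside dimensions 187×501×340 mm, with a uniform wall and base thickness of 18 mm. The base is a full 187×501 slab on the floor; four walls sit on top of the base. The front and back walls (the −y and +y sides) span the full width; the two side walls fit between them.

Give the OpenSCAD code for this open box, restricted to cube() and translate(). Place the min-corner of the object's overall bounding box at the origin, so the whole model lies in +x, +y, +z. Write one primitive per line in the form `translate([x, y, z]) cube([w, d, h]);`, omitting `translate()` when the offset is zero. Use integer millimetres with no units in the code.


cube([187, 501, 18]);
translate([0, 0, 18]) cube([187, 18, 322]);
translate([0, 483, 18]) cube([187, 18, 322]);
translate([0, 18, 18]) cube([18, 465, 322]);
translate([169, 18, 18]) cube([18, 465, 322]);


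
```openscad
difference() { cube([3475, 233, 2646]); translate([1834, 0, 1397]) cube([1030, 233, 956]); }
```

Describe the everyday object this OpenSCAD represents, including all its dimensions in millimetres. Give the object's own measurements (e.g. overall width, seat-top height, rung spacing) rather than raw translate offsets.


A wall 3475 mm long (x), 233 mm thick (y), 2646 mm tall, with a rectangular window opening cut through it. The opening is 1030 mm wide and 956 mm tall; its sill is at z = 1397 mm and its near (−x) edge is 1834 mm from the wall's −x end. The opening passes through the full wall thickness.


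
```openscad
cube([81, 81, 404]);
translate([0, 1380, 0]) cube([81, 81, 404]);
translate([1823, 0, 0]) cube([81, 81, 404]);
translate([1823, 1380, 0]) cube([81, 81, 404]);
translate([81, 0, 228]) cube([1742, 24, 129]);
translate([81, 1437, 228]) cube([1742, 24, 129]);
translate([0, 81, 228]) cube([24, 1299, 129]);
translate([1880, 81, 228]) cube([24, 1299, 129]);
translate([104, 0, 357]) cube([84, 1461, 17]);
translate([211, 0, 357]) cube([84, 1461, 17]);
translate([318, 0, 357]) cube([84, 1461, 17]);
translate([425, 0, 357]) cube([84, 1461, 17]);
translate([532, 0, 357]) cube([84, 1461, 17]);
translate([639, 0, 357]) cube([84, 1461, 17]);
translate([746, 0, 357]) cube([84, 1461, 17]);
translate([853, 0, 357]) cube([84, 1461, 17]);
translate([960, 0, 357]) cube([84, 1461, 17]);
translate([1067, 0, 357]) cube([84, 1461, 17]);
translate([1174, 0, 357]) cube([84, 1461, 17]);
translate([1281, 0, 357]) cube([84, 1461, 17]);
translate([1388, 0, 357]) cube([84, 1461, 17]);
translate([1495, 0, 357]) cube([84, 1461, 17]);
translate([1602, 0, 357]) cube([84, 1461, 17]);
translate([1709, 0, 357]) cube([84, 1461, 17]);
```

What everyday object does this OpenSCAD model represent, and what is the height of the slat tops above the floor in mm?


A bed frame. The slat-top height is 374 mm.

Four posts, four rails, and a row of slats — a bed frame. Slats sit on the rails at z = 228 + 129 = 357; with slat thickness 17, the top is 374 mm.


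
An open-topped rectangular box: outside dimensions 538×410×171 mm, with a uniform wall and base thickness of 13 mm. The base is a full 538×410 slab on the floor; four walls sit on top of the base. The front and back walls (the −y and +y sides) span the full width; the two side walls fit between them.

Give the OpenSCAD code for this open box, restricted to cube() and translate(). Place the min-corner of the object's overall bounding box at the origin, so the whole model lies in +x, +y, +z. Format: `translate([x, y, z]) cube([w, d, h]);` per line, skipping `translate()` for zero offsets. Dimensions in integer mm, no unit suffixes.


cube([538, 410, 13]);
translate([0, 0, 13]) cube([538, 13, 158]);
translate([0, 397, 13]) cube([538, 13, 158]);
translate([0, 13, 13]) cube([13, 384, 158]);
translate([525, 13, 13]) cube([13, 384, 158]);


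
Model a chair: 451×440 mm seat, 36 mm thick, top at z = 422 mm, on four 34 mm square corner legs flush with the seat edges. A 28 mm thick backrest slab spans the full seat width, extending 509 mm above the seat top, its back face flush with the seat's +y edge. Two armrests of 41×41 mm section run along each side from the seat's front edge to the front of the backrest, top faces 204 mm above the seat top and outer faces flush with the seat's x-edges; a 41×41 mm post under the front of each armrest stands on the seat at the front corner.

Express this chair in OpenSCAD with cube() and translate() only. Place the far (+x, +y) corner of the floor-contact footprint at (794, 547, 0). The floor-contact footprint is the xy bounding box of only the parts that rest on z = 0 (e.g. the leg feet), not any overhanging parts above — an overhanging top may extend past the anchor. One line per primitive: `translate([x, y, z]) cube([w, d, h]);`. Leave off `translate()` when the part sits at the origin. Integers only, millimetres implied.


// leg_h = 422 - 36 = 386
// arm post h = 204 - 41 = 163
translate([343, 107, 386]) cube([451, 440, 36]);
translate([343, 107, 0]) cube([34, 34, 386]);
translate([760, 107, 0]) cube([34, 34, 386]);
translate([343, 513, 0]) cube([34, 34, 386]);
translate([760, 513, 0]) cube([34, 34, 386]);
translate([343, 519, 422]) cube([451, 28, 509]);
translate([343, 107, 585]) cube([41, 412, 41]);
translate([753, 107, 585]) cube([41, 412, 41]);
translate([343, 107, 422]) cube([41, 41, 163]);
translate([753, 107, 422]) cube([41, 41, 163]);


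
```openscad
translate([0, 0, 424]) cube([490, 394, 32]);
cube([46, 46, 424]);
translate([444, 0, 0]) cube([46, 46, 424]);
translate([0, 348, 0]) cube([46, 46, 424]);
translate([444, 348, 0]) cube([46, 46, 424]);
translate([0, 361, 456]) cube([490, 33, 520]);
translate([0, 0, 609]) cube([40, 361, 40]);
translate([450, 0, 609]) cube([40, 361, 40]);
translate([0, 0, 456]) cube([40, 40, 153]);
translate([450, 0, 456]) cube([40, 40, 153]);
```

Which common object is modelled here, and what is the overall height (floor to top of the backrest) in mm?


A chair. The overall height is 976 mm.

A slab on four corner posts with a tall panel at the back — a chair. The seat slab sits at z = 424 with thickness 32, and the 520 mm backrest starts at the seat top, so the overall height is 424 + 32 + 520 = 976 mm.


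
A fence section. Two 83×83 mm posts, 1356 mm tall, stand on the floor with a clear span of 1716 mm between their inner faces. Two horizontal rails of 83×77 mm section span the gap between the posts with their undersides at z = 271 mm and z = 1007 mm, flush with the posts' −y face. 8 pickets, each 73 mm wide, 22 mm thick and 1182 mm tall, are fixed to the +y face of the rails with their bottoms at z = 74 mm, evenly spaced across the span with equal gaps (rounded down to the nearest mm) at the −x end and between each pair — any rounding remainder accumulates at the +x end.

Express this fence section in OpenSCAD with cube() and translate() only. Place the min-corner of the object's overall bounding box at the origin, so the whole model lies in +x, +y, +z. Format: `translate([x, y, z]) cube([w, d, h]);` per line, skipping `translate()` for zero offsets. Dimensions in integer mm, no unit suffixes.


cube([83, 83, 1356]);
translate([1799, 0, 0]) cube([83, 83, 1356]);
translate([83, 0, 271]) cube([1716, 83, 77]);
translate([83, 0, 1007]) cube([1716, 83, 77]);
translate([208, 83, 74]) cube([73, 22, 1182]);
translate([406, 83, 74]) cube([73, 22, 1182]);
translate([604, 83, 74]) cube([73, 22, 1182]);
translate([802, 83, 74]) cube([73, 22, 1182]);
translate([1000, 83, 74]) cube([73, 22, 1182]);
translate([1198, 83, 74]) cube([73, 22, 1182]);
translate([1396, 83, 74]) cube([73, 22, 1182]);
translate([1594, 83, 74]) cube([73, 22, 1182]);


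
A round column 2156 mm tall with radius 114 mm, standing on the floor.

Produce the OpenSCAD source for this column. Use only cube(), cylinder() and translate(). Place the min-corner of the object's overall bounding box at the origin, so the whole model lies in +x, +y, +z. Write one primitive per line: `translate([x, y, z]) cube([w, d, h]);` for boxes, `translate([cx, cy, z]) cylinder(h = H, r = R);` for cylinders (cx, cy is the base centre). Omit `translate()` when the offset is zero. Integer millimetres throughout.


translate([114, 114, 0]) cylinder(h = 2156, r = 114);


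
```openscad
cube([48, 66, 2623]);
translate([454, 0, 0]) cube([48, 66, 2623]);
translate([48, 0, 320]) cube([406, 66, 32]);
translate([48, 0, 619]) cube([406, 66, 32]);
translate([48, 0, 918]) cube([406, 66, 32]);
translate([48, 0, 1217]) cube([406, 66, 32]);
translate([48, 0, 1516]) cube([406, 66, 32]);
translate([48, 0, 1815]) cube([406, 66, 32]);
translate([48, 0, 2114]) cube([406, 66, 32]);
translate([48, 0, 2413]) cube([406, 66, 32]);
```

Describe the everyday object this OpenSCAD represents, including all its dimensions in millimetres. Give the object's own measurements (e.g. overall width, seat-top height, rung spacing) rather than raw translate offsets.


A straight ladder. Two 48×66 mm vertical rails, 2623 mm tall, stand 502 mm apart (outside-to-outside) with their front faces coplanar on the −y side. 8 rungs, each 66 mm deep and 32 mm tall, span between the inner faces of the rails, front faces flush with the rails. The lowest rung's underside is at z = 320 mm and rungs are spaced 299 mm apart (underside to underside).


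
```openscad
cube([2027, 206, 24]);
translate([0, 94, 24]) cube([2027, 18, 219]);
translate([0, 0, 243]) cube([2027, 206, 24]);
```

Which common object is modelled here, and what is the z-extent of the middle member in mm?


An I-beam. The web height is 219 mm.

Two wide flanges with a thin centred web — an I-beam. Overall 267 mm minus two 24 mm flanges gives a web of 267 − 2·24 = 219 mm.


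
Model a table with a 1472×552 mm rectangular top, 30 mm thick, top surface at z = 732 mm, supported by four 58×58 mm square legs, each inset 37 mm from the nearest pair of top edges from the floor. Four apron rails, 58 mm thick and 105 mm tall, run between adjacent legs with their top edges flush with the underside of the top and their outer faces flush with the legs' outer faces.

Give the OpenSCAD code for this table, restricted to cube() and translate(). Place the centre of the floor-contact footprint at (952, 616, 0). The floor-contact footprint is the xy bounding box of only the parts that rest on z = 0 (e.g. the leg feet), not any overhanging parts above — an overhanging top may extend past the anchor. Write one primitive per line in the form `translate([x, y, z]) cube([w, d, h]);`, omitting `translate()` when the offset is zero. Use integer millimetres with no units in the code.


// leg_h = 732 - 30 = 702
// apron z = 702 - 105 = 597
translate([216, 340, 702]) cube([1472, 552, 30]);
translate([253, 377, 0]) cube([58, 58, 702]);
translate([1593, 377, 0]) cube([58, 58, 702]);
translate([253, 797, 0]) cube([58, 58, 702]);
translate([1593, 797, 0]) cube([58, 58, 702]);
translate([311, 377, 597]) cube([1282, 58, 105]);
translate([311, 797, 597]) cube([1282, 58, 105]);
translate([253, 435, 597]) cube([58, 362, 105]);
translate([1593, 435, 597]) cube([58, 362, 105]);


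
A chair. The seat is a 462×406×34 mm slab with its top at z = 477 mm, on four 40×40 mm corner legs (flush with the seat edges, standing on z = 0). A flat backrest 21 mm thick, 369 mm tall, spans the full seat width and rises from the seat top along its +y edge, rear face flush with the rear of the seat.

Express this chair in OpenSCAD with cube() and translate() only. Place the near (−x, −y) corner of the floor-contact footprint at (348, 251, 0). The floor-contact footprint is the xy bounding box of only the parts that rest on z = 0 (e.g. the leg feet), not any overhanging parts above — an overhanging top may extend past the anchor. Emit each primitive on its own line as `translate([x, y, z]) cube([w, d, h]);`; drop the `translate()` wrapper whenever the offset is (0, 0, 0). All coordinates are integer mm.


// leg_h = 477 - 34 = 443
translate([348, 251, 443]) cube([462, 406, 34]);
translate([348, 251, 0]) cube([40, 40, 443]);
translate([770, 251, 0]) cube([40, 40, 443]);
translate([348, 617, 0]) cube([40, 40, 443]);
translate([770, 617, 0]) cube([40, 40, 443]);
translate([348, 636, 477]) cube([462, 21, 369]);


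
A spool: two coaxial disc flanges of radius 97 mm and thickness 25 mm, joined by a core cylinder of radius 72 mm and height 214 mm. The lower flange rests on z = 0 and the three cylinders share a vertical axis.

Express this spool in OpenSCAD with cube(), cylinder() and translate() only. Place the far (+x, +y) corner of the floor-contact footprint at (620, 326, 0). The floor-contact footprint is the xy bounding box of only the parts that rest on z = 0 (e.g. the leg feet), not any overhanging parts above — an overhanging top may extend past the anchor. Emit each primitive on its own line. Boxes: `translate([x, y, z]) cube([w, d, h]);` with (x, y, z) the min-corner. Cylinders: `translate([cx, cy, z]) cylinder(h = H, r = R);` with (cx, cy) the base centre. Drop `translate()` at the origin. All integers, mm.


translate([523, 229, 0]) cylinder(h = 25, r = 97);
translate([523, 229, 25]) cylinder(h = 214, r = 72);
translate([523, 229, 239]) cylinder(h = 25, r = 97);


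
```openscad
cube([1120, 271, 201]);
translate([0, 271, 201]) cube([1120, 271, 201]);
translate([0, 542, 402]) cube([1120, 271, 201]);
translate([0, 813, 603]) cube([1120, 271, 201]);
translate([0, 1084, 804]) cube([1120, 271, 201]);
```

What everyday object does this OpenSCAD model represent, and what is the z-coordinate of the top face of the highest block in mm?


A staircase. The total rise is 1005 mm.

5 identical blocks, each offset up and back from the previous — a staircase. Each step is 201 mm tall and there are 5 of them, so the total rise is 5 × 201 = 1005 mm.


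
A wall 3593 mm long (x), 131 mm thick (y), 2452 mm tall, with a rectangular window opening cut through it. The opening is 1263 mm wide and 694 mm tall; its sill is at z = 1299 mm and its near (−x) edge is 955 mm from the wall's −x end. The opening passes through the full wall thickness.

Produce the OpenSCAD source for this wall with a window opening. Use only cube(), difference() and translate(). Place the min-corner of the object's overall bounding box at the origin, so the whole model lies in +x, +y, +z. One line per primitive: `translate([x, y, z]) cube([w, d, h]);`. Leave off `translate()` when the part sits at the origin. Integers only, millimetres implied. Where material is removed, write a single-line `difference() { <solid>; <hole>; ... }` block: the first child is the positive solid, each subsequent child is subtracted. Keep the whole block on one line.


difference() { cube([3593, 131, 2452]); translate([955, 0, 1299]) cube([1263, 131, 694]); }


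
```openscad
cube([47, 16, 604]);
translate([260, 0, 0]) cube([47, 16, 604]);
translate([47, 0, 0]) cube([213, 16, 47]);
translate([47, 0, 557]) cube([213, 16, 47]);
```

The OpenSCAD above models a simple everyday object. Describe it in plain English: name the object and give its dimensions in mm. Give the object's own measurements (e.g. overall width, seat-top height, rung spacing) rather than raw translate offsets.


A rectangular picture frame lying in the x–z plane (depth along y). The opening is 213 mm wide (x) by 510 mm tall (z), surrounded by a border 47 mm wide on all four sides. The frame is 16 mm deep and is made of two full-height vertical stiles with two horizontal rails fitted between them.


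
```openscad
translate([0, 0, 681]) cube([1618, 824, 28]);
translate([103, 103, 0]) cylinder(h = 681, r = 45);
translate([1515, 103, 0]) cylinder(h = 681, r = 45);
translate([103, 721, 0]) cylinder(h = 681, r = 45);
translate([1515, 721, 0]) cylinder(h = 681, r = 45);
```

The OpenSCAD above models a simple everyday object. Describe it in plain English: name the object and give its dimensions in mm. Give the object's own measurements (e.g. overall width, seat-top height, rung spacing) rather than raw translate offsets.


A table: top 1618 mm (x) × 824 mm (y), 28 mm thick, upper face at z = 709 mm, on four round legs of 90 mm diameter, each leg's bounding box inset 58 mm from the nearest pair of top edges from z = 0 to the bottom of the top.


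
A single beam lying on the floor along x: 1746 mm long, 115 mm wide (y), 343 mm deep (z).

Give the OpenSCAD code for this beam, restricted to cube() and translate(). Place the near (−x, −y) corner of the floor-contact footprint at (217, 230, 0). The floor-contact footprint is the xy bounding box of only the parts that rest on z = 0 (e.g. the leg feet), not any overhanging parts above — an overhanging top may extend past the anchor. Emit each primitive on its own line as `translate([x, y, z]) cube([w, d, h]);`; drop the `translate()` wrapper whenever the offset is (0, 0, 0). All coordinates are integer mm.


translate([217, 230, 0]) cube([1746, 115, 343]);


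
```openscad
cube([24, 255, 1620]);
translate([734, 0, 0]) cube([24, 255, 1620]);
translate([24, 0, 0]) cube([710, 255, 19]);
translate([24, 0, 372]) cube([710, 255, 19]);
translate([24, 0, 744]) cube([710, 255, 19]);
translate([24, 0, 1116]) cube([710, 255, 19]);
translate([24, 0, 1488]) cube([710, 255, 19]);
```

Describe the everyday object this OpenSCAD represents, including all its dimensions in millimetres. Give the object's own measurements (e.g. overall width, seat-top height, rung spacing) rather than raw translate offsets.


An open bookshelf. Two side panels, each 24 mm thick, 255 mm deep and 1620 mm tall, stand 758 mm apart (outside-to-outside). Between them sit 5 shelves, each 19 mm thick and 255 mm deep, spanning the full gap between the sides. The bottom shelf rests on the floor (its underside at z = 0) and the clear gap between one shelf's top and the next shelf's underside is 353 mm.


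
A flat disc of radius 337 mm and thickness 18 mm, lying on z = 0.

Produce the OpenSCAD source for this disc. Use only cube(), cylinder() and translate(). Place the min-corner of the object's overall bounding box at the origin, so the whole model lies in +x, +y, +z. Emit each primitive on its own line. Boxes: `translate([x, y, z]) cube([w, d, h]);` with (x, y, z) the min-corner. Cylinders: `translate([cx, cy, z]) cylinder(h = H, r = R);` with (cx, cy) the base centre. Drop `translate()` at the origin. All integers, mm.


translate([337, 337, 0]) cylinder(h = 18, r = 337);


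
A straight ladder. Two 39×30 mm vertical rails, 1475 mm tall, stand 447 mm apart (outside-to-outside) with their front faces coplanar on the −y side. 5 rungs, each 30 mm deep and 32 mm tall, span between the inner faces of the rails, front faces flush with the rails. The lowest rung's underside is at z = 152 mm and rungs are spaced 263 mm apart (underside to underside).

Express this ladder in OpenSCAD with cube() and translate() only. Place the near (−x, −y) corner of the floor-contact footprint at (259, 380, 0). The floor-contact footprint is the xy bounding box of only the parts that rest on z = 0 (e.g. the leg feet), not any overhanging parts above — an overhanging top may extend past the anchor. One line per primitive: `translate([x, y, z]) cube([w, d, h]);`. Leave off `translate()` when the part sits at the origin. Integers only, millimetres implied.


translate([259, 380, 0]) cube([39, 30, 1475]);
translate([667, 380, 0]) cube([39, 30, 1475]);
translate([298, 380, 152]) cube([369, 30, 32]);
translate([298, 380, 415]) cube([369, 30, 32]);
translate([298, 380, 678]) cube([369, 30, 32]);
translate([298, 380, 941]) cube([369, 30, 32]);
translate([298, 380, 1204]) cube([369, 30, 32]);


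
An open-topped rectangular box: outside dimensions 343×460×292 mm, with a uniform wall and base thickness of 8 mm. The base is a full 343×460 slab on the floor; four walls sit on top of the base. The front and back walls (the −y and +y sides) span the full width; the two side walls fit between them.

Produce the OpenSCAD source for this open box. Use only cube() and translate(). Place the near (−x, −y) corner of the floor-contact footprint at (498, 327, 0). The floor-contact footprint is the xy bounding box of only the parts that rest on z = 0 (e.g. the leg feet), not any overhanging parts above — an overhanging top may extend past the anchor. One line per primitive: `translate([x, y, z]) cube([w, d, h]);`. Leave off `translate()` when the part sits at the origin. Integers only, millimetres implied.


translate([498, 327, 0]) cube([343, 460, 8]);
translate([498, 327, 8]) cube([343, 8, 284]);
translate([498, 779, 8]) cube([343, 8, 284]);
translate([498, 335, 8]) cube([8, 444, 284]);
translate([833, 335, 8]) cube([8, 444, 284]);


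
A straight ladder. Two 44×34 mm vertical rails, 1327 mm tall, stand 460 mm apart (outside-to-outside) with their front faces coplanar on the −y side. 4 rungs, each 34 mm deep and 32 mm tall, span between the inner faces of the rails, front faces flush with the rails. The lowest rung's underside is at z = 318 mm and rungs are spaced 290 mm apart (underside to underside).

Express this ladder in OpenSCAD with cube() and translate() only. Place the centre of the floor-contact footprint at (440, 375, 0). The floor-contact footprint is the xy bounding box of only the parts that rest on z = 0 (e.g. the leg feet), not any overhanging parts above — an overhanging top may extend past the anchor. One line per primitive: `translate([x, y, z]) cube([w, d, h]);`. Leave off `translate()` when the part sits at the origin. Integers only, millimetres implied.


translate([210, 358, 0]) cube([44, 34, 1327]);
translate([626, 358, 0]) cube([44, 34, 1327]);
translate([254, 358, 318]) cube([372, 34, 32]);
translate([254, 358, 608]) cube([372, 34, 32]);
translate([254, 358, 898]) cube([372, 34, 32]);
translate([254, 358, 1188]) cube([372, 34, 32]);


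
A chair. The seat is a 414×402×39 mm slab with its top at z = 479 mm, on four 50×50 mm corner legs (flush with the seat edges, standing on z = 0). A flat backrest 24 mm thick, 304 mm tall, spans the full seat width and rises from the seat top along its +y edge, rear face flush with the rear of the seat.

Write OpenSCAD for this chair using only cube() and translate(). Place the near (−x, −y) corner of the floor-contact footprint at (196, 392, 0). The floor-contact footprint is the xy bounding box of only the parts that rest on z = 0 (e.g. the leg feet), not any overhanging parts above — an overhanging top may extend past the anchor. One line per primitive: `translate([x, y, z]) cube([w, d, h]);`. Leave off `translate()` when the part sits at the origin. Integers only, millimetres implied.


translate([196, 392, 440]) cube([414, 402, 39]);
translate([196, 392, 0]) cube([50, 50, 440]);
translate([560, 392, 0]) cube([50, 50, 440]);
translate([196, 744, 0]) cube([50, 50, 440]);
translate([560, 744, 0]) cube([50, 50, 440]);
translate([196, 770, 479]) cube([414, 24, 304]);


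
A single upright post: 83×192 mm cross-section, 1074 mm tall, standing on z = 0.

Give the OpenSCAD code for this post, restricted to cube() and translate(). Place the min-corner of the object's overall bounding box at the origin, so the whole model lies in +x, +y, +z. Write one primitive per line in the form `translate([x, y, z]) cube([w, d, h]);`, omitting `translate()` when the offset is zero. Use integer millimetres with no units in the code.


cube([83, 192, 1074]);


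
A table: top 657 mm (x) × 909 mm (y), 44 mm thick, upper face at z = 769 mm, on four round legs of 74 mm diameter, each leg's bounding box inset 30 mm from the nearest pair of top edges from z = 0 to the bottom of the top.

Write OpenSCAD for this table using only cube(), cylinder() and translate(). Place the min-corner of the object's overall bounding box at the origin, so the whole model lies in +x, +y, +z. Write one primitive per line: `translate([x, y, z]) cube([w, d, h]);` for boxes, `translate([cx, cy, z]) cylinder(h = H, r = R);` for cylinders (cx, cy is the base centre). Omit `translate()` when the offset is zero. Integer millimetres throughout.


translate([0, 0, 725]) cube([657, 909, 44]);
translate([67, 67, 0]) cylinder(h = 725, r = 37);
translate([590, 67, 0]) cylinder(h = 725, r = 37);
translate([67, 842, 0]) cylinder(h = 725, r = 37);
translate([590, 842, 0]) cylinder(h = 725, r = 37);


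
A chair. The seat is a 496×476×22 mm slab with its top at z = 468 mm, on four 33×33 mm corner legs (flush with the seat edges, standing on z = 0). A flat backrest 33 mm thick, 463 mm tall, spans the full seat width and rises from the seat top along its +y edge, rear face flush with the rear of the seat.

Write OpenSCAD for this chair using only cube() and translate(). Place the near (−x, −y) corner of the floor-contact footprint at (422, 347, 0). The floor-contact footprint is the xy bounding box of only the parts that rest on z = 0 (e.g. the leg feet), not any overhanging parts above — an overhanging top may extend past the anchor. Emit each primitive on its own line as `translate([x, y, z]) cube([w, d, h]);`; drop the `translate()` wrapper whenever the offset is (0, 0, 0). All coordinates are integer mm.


translate([422, 347, 446]) cube([496, 476, 22]);
translate([422, 347, 0]) cube([33, 33, 446]);
translate([885, 347, 0]) cube([33, 33, 446]);
translate([422, 790, 0]) cube([33, 33, 446]);
translate([885, 790, 0]) cube([33, 33, 446]);
translate([422, 790, 468]) cube([496, 33, 463]);


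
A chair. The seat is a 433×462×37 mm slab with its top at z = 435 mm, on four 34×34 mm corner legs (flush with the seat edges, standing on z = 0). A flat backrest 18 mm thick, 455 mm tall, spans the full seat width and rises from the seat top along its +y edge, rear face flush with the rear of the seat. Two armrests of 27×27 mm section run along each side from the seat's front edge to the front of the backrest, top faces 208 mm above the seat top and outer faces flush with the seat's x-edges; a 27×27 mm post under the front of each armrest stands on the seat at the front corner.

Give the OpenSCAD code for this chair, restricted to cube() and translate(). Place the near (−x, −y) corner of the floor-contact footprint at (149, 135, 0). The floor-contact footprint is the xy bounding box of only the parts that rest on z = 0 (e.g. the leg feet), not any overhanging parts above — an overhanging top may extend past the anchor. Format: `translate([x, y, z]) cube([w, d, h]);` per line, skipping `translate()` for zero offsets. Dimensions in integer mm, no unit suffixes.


// leg_h = 435 - 37 = 398
// arm post h = 208 - 27 = 181
translate([149, 135, 398]) cube([433, 462, 37]);
translate([149, 135, 0]) cube([34, 34, 398]);
translate([548, 135, 0]) cube([34, 34, 398]);
translate([149, 563, 0]) cube([34, 34, 398]);
translate([548, 563, 0]) cube([34, 34, 398]);
translate([149, 579, 435]) cube([433, 18, 455]);
translate([149, 135, 616]) cube([27, 444, 27]);
translate([555, 135, 616]) cube([27, 444, 27]);
translate([149, 135, 435]) cube([27, 27, 181]);
translate([555, 135, 435]) cube([27, 27, 181]);


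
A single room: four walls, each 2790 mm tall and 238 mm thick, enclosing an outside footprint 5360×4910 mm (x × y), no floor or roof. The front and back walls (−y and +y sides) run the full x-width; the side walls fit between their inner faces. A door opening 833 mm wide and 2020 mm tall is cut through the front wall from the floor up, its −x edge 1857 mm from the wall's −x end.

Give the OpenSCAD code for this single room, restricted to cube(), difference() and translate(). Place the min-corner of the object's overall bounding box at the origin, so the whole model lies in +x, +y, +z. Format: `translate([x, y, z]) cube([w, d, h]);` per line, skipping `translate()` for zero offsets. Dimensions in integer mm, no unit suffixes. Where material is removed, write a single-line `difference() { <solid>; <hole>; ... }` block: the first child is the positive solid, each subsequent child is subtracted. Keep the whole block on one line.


difference() { cube([5360, 238, 2790]); translate([1857, 0, 0]) cube([833, 238, 2020]); }
translate([0, 4672, 0]) cube([5360, 238, 2790]);
translate([0, 238, 0]) cube([238, 4434, 2790]);
translate([5122, 238, 0]) cube([238, 4434, 2790]);


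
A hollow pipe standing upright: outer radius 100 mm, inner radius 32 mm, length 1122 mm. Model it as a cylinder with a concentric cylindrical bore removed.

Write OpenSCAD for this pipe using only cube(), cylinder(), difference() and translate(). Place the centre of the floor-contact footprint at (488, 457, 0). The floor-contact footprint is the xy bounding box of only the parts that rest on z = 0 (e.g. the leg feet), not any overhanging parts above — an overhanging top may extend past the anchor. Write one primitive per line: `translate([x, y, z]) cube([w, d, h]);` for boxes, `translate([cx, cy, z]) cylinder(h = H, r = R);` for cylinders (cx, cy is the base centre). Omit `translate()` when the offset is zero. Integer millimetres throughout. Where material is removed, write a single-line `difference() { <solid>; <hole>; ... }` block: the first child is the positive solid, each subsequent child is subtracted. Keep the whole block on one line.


difference() { translate([488, 457, 0]) cylinder(h = 1122, r = 100); translate([488, 457, 0]) cylinder(h = 1122, r = 32); }


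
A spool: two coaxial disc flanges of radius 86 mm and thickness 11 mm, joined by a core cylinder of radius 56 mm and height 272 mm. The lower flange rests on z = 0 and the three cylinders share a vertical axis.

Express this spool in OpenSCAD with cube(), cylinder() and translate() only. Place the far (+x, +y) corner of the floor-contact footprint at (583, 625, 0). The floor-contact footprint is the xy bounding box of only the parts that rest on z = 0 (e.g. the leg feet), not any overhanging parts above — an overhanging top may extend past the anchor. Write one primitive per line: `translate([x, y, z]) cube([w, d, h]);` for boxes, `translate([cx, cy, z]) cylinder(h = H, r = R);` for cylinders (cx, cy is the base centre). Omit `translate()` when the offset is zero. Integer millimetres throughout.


translate([497, 539, 0]) cylinder(h = 11, r = 86);
translate([497, 539, 11]) cylinder(h = 272, r = 56);
translate([497, 539, 283]) cylinder(h = 11, r = 86);


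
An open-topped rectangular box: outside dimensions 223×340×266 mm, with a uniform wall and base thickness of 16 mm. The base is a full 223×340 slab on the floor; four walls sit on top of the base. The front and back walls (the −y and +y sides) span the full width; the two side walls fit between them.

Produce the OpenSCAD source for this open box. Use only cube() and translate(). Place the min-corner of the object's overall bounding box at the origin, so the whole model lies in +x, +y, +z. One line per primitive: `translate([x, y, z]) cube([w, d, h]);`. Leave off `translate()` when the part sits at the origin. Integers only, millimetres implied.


cube([223, 340, 16]);
translate([0, 0, 16]) cube([223, 16, 250]);
translate([0, 324, 16]) cube([223, 16, 250]);
translate([0, 16, 16]) cube([16, 308, 250]);
translate([207, 16, 16]) cube([16, 308, 250]);


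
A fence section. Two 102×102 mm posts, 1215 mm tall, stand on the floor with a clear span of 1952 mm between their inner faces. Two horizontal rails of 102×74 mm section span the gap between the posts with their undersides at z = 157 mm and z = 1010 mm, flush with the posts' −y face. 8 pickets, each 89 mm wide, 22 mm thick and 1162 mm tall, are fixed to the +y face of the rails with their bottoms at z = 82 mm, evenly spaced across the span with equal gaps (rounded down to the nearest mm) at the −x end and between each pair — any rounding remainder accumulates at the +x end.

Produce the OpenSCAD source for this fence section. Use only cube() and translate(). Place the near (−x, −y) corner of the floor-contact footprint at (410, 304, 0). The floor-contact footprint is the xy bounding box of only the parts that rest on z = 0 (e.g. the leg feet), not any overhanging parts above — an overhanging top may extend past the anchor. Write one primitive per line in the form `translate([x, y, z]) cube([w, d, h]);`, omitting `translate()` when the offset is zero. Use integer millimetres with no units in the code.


translate([410, 304, 0]) cube([102, 102, 1215]);
translate([2464, 304, 0]) cube([102, 102, 1215]);
translate([512, 304, 157]) cube([1952, 102, 74]);
translate([512, 304, 1010]) cube([1952, 102, 74]);
translate([649, 406, 82]) cube([89, 22, 1162]);
translate([875, 406, 82]) cube([89, 22, 1162]);
translate([1101, 406, 82]) cube([89, 22, 1162]);
translate([1327, 406, 82]) cube([89, 22, 1162]);
translate([1553, 406, 82]) cube([89, 22, 1162]);
translate([1779, 406, 82]) cube([89, 22, 1162]);
translate([2005, 406, 82]) cube([89, 22, 1162]);
translate([2231, 406, 82]) cube([89, 22, 1162]);


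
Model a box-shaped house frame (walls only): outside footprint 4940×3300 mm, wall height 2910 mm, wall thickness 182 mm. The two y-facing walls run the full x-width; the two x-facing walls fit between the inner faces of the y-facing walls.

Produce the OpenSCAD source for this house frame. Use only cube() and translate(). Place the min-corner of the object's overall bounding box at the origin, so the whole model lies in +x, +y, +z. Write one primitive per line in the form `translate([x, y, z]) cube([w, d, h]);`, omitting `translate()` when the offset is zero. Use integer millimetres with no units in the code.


cube([4940, 182, 2910]);
translate([0, 3118, 0]) cube([4940, 182, 2910]);
translate([0, 182, 0]) cube([182, 2936, 2910]);
translate([4758, 182, 0]) cube([182, 2936, 2910]);


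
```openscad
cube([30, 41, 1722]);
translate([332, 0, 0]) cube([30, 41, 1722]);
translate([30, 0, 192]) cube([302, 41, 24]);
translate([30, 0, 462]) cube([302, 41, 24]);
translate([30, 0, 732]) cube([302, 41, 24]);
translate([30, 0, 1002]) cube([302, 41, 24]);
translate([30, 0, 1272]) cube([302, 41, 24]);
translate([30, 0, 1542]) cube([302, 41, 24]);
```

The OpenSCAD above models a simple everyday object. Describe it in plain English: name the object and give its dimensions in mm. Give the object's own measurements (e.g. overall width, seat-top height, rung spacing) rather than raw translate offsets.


A straight ladder. Two 30×41 mm vertical rails, 1722 mm tall, stand 362 mm apart (outside-to-outside) with their front faces coplanar on the −y side. 6 rungs, each 41 mm deep and 24 mm tall, span between the inner faces of the rails, front faces flush with the rails. The lowest rung's underside is at z = 192 mm and rungs are spaced 270 mm apart (underside to underside).


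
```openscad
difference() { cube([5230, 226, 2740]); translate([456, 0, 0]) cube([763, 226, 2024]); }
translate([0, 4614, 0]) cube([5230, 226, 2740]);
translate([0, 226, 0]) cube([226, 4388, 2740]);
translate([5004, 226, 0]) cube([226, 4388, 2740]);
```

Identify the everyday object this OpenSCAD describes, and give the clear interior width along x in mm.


A single room. The interior width is 4778 mm.

Four walls enclosing a rectangle with a door in the front wall — a room. Outside width 5230 minus two 226 mm walls gives 4778 mm.


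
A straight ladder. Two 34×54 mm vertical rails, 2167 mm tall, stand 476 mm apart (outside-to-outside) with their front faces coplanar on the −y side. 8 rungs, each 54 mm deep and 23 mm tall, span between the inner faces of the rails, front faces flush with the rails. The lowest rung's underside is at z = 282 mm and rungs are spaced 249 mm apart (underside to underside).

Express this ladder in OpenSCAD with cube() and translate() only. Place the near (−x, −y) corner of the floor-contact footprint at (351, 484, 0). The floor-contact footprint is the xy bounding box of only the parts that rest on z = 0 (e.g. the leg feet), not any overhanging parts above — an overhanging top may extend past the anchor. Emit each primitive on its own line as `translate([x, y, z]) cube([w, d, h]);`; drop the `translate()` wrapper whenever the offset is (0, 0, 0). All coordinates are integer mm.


// rung span = 476 - 2*34 = 408
// rung[k] z = 282 + k*249
translate([351, 484, 0]) cube([34, 54, 2167]);
translate([793, 484, 0]) cube([34, 54, 2167]);
translate([385, 484, 282]) cube([408, 54, 23]);
translate([385, 484, 531]) cube([408, 54, 23]);
translate([385, 484, 780]) cube([408, 54, 23]);
translate([385, 484, 1029]) cube([408, 54, 23]);
translate([385, 484, 1278]) cube([408, 54, 23]);
translate([385, 484, 1527]) cube([408, 54, 23]);
translate([385, 484, 1776]) cube([408, 54, 23]);
translate([385, 484, 2025]) cube([408, 54, 23]);


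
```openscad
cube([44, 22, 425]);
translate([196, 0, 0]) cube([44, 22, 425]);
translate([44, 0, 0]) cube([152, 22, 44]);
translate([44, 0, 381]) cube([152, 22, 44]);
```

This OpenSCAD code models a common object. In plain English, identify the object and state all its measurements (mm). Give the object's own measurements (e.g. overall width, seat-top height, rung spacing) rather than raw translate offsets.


A rectangular picture frame lying in the x–z plane (depth along y). The opening is 152 mm wide (x) by 337 mm tall (z), surrounded by a border 44 mm wide on all four sides. The frame is 22 mm deep and is made of two full-height vertical stiles with two horizontal rails fitted between them.


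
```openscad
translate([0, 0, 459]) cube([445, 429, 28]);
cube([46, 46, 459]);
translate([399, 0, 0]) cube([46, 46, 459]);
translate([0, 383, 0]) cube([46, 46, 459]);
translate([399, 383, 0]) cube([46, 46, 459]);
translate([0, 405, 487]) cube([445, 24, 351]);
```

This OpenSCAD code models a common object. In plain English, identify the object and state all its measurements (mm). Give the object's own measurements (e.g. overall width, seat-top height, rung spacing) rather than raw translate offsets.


A chair. The seat is a 445×429×28 mm slab with its top at z = 487 mm, on four 46×46 mm corner legs (flush with the seat edges, standing on z = 0). A flat backrest 24 mm thick, 351 mm tall, spans the full seat width and rises from the seat top along its +y edge, rear face flush with the rear of the seat.
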